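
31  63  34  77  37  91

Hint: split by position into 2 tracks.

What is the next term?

Taking every 2nd term gives 2 separate tracks.
Subsequence A is 31, 34, 37, which is linear: a_n = 28 + 3·n.
Subsequence B is 63, 77, 91, which is linear: a_n = 49 + 14·n.
Term 7 comes from subsequence A (its 4th entry): 40.

40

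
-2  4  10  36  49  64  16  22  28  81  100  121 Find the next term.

34

The slot pattern repeats as AAABBB (period 6), so there are 2 interleaved tracks.
Subsequence A: -2, 4, 10, 16, 22, 28 — arithmetic, step +6.
Subsequence B: 36, 49, 64, 81, 100, 121 — perfect squares starting at 6².
Term 13 comes from subsequence A (its 7th entry): 34.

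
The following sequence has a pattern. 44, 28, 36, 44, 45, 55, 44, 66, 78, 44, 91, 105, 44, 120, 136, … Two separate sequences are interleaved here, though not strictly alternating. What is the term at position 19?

44

The slot pattern repeats as ABB (period 3), so there are 2 interleaved tracks.
Track A = 44, 44, 44, 44, 44: always 44.
Track B = 28, 36, 45, 55, 66, 78, 91, 105, 120, 136: the triangular numbers T_7, T_8, ….
Position 19 falls in track A as its term 7, giving 44.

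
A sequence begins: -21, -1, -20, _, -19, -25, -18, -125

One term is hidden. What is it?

Taking every 2nd term gives 2 separate tracks.
Subsequence A: -21, -20, -19, -18 (arithmetic with common difference +1).
Subsequence B: -1, ?, -25, -125 (geometric, ×5 each step).
So the missing entry in subsequence B is -5.

-5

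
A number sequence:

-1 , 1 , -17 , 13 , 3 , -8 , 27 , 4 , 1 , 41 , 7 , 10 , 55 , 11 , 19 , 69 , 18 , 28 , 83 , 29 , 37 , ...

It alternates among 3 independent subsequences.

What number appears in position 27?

55

Split by position mod 3 into 3 tracks.
Subsequence A: -1, 13, 27, 41, 55, 69, 83 (arithmetic with common difference +14).
Subsequence B: 1, 3, 4, 7, 11, 18, 29 (a Fibonacci-like recurrence a_n = a_{n-1} + a_{n-2}).
Subsequence C: -17, -8, 1, 10, 19, 28, 37 (arithmetic, step +9).
Position 27 falls in subsequence C as its term 9, giving 55.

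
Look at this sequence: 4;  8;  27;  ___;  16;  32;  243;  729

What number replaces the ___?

81

Positions follow the repeating pattern AABB; grouping by letter gives 2 tracks.
Track A = 4, 8, 16, 32: multiplying by 2 each time.
Track B = 27, ?, 243, 729: powers 3^3, 3^4, 3^5, ….
Filling track B at index 2 by its rule yields 81.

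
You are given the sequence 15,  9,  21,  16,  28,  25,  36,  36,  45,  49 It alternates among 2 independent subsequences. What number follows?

55

The terms cycle through 2 interleaved subsequences.
Stream A is 15, 21, 28, 36, 45, which is triangular numbers n(n+1)/2 for n = 5, 6, ….
Stream B is 9, 16, 25, 36, 49, which is consecutive squares n² from n = 3.
Position 11 falls in stream A as its term 6, giving 55.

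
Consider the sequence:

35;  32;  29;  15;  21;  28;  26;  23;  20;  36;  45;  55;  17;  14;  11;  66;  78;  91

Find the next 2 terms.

8, 5

Reading positions in blocks of 6 reveals the pattern AAABBB — 2 tracks woven together.
Stream A: 35, 32, 29, 26, 23, 20, 17, 14, 11. Subtracting 3 each time.
Stream B: 15, 21, 28, 36, 45, 55, 66, 78, 91. Triangular numbers n(n+1)/2 for n = 5, 6, ….
Position 19 → stream A, term 10 = 8.
Position 20 falls in stream A as its term 11, giving 5.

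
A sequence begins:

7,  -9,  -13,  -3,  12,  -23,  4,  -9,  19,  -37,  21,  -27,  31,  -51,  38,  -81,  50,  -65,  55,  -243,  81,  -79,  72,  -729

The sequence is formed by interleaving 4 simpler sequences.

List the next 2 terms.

131, -93

Split by position mod 4: positions 1, 5, 9, … form one track, and each other residue class forms its own.
Track A is 7, 12, 19, 31, 50, 81, which is Fibonacci-style (each term is the sum of the two before it).
Track B is -9, -23, -37, -51, -65, -79, which is linear: a_n = 5 − 14·n.
Track C is -13, 4, 21, 38, 55, 72, which is adding 17 each time.
Track D is -3, -9, -27, -81, -243, -729, which is multiplying by 3 each time.
Position 25 falls in track A as its term 7, giving 131.
Position 26 → track B, term 7 = -93.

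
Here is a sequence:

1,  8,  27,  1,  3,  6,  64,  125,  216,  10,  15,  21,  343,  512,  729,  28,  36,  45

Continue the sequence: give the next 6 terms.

1000, 1331, 1728, 55, 66, 78

Reading positions in blocks of 6 reveals the pattern AAABBB — 2 tracks woven together.
Track A = 1, 8, 27, 64, 125, 216, 343, 512, 729: perfect cubes starting at 1³.
Track B = 1, 3, 6, 10, 15, 21, 28, 36, 45: triangular numbers starting at T_1.
Position 19 → track A, term 10 = 1000.
Position 20 falls in track A as its term 11, giving 1331.
Position 21 → track A, term 12 = 1728.
Term 22 comes from track B (its 10th entry): 55.
Position 23 → track B, term 11 = 66.
Position 24 falls in track B as its term 12, giving 78.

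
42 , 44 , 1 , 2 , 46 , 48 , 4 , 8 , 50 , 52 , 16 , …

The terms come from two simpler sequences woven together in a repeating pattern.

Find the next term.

32

Positions follow the repeating pattern AABB; grouping by letter gives 2 tracks.
Track A: 42, 44, 46, 48, 50, 52 — arithmetic with common difference +2.
Track B: 1, 2, 4, 8, 16 — successive powers of 2.
The 12th slot belongs to track B; its 6th term is 32.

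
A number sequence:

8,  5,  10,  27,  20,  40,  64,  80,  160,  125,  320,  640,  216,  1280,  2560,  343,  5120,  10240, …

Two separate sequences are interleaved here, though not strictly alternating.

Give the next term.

Reading positions in blocks of 3 reveals the pattern ABB — 2 tracks woven together.
Track A is 8, 27, 64, 125, 216, 343, which is the cubes 2³, 3³, 4³, ….
Track B is 5, 10, 20, 40, 80, 160, 320, 640, 1280, 2560, 5120, 10240, which is multiplying by 2 each time.
Position 19 falls in track A as its term 7, giving 512.

512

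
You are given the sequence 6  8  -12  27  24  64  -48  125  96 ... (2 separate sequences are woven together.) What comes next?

Odd-indexed and even-indexed terms follow separate rules.
Stream A: 6, -12, 24, -48, 96 (a geometric progression (common ratio -2)).
Stream B: 8, 27, 64, 125 (the cubes 2³, 3³, 4³, …).
Position 10 → stream B, term 5 = 216.

216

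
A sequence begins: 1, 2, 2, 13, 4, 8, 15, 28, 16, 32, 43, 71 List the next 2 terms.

64, 128

The slot pattern repeats as AABB (period 4), so there are 2 interleaved tracks.
Track A = 1, 2, 4, 8, 16, 32: powers 2^0, 2^1, 2^2, ….
Track B = 2, 13, 15, 28, 43, 71: Fibonacci-style (each term is the sum of the two before it).
Position 13 → track A, term 7 = 64.
Position 14 falls in track A as its term 8, giving 128.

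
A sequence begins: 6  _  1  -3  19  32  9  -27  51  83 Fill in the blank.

13

Reading positions in blocks of 4 reveals the pattern AABB — 2 tracks woven together.
Track A: 6, ?, 19, 32, 51, 83 (a Fibonacci-like recurrence a_n = a_{n-1} + a_{n-2}).
Track B: 1, -3, 9, -27 (geometric, ×-3 each step).
So the missing entry in track A is 13.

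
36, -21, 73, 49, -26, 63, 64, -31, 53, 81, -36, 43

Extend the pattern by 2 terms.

100, -41

The terms cycle through 3 interleaved subsequences.
Stream A: 36, 49, 64, 81. Consecutive squares n² from n = 6.
Stream B: -21, -26, -31, -36. Subtracting 5 each time.
Stream C: 73, 63, 53, 43. Arithmetic with common difference −10.
Position 13 falls in stream A as its term 5, giving 100.
Position 14 falls in stream B as its term 5, giving -41.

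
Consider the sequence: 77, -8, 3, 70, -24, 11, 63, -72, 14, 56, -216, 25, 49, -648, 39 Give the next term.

42

Taking every 3rd term gives 3 separate tracks.
Track A is 77, 70, 63, 56, 49, which is arithmetic, step −7.
Track B is -8, -24, -72, -216, -648, which is a geometric progression (common ratio 3).
Track C is 3, 11, 14, 25, 39, which is each term equals the sum of the previous two.
Term 16 comes from track A (its 6th entry): 42.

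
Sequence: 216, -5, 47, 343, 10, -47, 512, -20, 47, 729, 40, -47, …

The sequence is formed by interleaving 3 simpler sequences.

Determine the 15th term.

Split by position mod 3: positions 1, 4, 7, … form one track, and each other residue class forms its own.
Subsequence A: 216, 343, 512, 729 (the cubes 6³, 7³, 8³, …).
Subsequence B: -5, 10, -20, 40 (geometric with ratio -2).
Subsequence C: 47, -47, 47, -47 (alternating ±47).
Position 15 → subsequence C, term 5 = 47.

47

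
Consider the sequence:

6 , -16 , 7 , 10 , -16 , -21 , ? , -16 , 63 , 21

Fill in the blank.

15

Split by position mod 3 into 3 tracks.
Stream A: 6, 10, ?, 21 (the triangular numbers T_3, T_4, …).
Stream B: -16, -16, -16 (constant -16).
Stream C: 7, -21, 63 (geometric with ratio -3).
So the missing entry in stream A is 15.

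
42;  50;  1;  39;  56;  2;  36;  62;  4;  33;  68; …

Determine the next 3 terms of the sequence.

8, 30, 74

Split by position mod 3: positions 1, 4, 7, … form one track, and each other residue class forms its own.
Track A: 42, 39, 36, 33. Arithmetic with common difference −3.
Track B: 50, 56, 62, 68. Linear: a_n = 44 + 6·n.
Track C: 1, 2, 4. Powers 2^0, 2^1, 2^2, ….
The 12th slot belongs to track C; its 4th term is 8.
Position 13 falls in track A as its term 5, giving 30.
Term 14 comes from track B (its 5th entry): 74.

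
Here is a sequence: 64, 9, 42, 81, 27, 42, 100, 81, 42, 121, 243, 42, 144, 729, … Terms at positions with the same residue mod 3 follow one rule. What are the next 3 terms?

42, 169, 2187

Taking every 3rd term gives 3 separate tracks.
Stream A is 64, 81, 100, 121, 144, which is perfect squares starting at 8².
Stream B is 9, 27, 81, 243, 729, which is powers of 3.
Stream C is 42, 42, 42, 42, which is the constant sequence 42.
Term 15 comes from stream C (its 5th entry): 42.
Term 16 comes from stream A (its 6th entry): 169.
Position 17 falls in stream B as its term 6, giving 2187.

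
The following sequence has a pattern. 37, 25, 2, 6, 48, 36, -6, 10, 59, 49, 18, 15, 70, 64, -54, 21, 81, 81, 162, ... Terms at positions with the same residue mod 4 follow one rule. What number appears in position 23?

-486

Split by position mod 4: positions 1, 5, 9, … form one track, and each other residue class forms its own.
Track A is 37, 48, 59, 70, 81, which is arithmetic, step +11.
Track B is 25, 36, 49, 64, 81, which is consecutive squares n² from n = 5.
Track C is 2, -6, 18, -54, 162, which is geometric, ×-3 each step.
Track D is 6, 10, 15, 21, which is triangular numbers starting at T_3.
The 23rd slot belongs to track C; its 6th term is -486.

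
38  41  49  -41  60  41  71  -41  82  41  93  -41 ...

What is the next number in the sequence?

104

Taking every 2nd term gives 2 separate tracks.
Stream A: 38, 49, 60, 71, 82, 93 — linear: a_n = 27 + 11·n.
Stream B: 41, -41, 41, -41, 41, -41 — alternating ±41.
The 13th slot belongs to stream A; its 7th term is 104.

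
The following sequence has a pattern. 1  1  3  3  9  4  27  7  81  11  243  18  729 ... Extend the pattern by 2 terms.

29, 2187

Positions 1, 3, 5, … form one subsequence and positions 2, 4, 6, … form another.
Subsequence A: 1, 3, 9, 27, 81, 243, 729. Successive powers of 3.
Subsequence B: 1, 3, 4, 7, 11, 18. Fibonacci-style (each term is the sum of the two before it).
The 14th slot belongs to subsequence B; its 7th term is 29.
Term 15 comes from subsequence A (its 8th entry): 2187.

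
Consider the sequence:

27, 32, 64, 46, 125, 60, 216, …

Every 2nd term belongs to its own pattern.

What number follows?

The terms cycle through 2 interleaved subsequences.
Track A: 27, 64, 125, 216. Consecutive cubes n³ from n = 3.
Track B: 32, 46, 60. Arithmetic with common difference +14.
Position 8 → track B, term 4 = 74.

74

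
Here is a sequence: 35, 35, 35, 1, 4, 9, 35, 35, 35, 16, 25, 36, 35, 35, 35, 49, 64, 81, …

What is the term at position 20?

35

The slot pattern repeats as AAABBB (period 6), so there are 2 interleaved tracks.
Track A = 35, 35, 35, 35, 35, 35, 35, 35, 35: constant 35.
Track B = 1, 4, 9, 16, 25, 36, 49, 64, 81: perfect squares starting at 1².
Term 20 comes from track A (its 11th entry): 35.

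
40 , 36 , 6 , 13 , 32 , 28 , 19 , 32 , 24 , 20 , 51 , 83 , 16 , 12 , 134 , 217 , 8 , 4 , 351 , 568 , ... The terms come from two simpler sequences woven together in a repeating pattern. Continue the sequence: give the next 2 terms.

0, -4

Reading positions in blocks of 4 reveals the pattern AABB — 2 tracks woven together.
Track A: 40, 36, 32, 28, 24, 20, 16, 12, 8, 4 (arithmetic, step −4).
Track B: 6, 13, 19, 32, 51, 83, 134, 217, 351, 568 (each term equals the sum of the previous two).
The 21st slot belongs to track A; its 11th term is 0.
Position 22 falls in track A as its term 12, giving -4.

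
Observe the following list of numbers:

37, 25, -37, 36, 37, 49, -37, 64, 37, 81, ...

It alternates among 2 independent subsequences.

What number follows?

The terms cycle through 2 interleaved subsequences.
Track A: 37, -37, 37, -37, 37 — oscillating between 37 and -37.
Track B: 25, 36, 49, 64, 81 — perfect squares starting at 5².
Term 11 comes from track A (its 6th entry): -37.

-37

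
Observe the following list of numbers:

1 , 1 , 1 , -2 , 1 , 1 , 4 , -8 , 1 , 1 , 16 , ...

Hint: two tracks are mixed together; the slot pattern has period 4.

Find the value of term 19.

256

Reading positions in blocks of 4 reveals the pattern AABB — 2 tracks woven together.
Stream A is 1, 1, 1, 1, 1, 1, which is constant 1.
Stream B is 1, -2, 4, -8, 16, which is geometric with ratio -2.
Term 19 comes from stream B (its 9th entry): 256.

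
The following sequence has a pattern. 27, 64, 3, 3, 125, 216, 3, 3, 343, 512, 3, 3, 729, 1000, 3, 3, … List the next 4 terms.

1331, 1728, 3, 3

The slot pattern repeats as AABB (period 4), so there are 2 interleaved tracks.
Track A is 27, 64, 125, 216, 343, 512, 729, 1000, which is consecutive cubes n³ from n = 3.
Track B is 3, 3, 3, 3, 3, 3, 3, 3, which is always 3.
Position 17 → track A, term 9 = 1331.
The 18th slot belongs to track A; its 10th term is 1728.
Term 19 comes from track B (its 9th entry): 3.
Position 20 falls in track B as its term 10, giving 3.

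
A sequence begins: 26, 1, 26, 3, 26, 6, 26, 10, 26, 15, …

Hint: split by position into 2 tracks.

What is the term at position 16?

36

Positions 1, 3, 5, … form one subsequence and positions 2, 4, 6, … form another.
Track A: 26, 26, 26, 26, 26. Constant 26.
Track B: 1, 3, 6, 10, 15. Triangular numbers n(n+1)/2 for n = 1, 2, ….
Position 16 → track B, term 8 = 36.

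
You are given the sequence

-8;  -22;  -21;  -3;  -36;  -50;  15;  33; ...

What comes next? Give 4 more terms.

The slot pattern repeats as AABB (period 4), so there are 2 interleaved tracks.
Track A: -8, -22, -36, -50 (subtracting 14 each time).
Track B: -21, -3, 15, 33 (arithmetic with common difference +18).
Term 9 comes from track A (its 5th entry): -64.
Position 10 → track A, term 6 = -78.
Position 11 → track B, term 5 = 51.
Position 12 falls in track B as its term 6, giving 69.

-64, -78, 51, 69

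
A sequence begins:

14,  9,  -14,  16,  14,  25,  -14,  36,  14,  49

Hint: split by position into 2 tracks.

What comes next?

-14

Split by position mod 2 into 2 tracks.
Track A is 14, -14, 14, -14, 14, which is oscillating between 14 and -14.
Track B is 9, 16, 25, 36, 49, which is perfect squares starting at 3².
Position 11 → track A, term 6 = -14.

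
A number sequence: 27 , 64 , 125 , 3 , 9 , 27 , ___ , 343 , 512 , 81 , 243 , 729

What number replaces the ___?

Reading positions in blocks of 6 reveals the pattern AAABBB — 2 tracks woven together.
Subsequence A = 27, 64, 125, ?, 343, 512: consecutive cubes n³ from n = 3.
Subsequence B = 3, 9, 27, 81, 243, 729: geometric with ratio 3.
So the missing entry in subsequence A is 216.

216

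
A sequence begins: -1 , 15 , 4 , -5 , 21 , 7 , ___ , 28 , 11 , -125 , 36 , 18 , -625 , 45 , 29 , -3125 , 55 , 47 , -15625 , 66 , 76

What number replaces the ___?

-25

Split by position mod 3 into 3 tracks.
Track A = -1, -5, ?, -125, -625, -3125, -15625: geometric with ratio 5.
Track B = 15, 21, 28, 36, 45, 55, 66: triangular numbers starting at T_5.
Track C = 4, 7, 11, 18, 29, 47, 76: a Fibonacci-like recurrence a_n = a_{n-1} + a_{n-2}.
Track A's pattern makes the blank -25.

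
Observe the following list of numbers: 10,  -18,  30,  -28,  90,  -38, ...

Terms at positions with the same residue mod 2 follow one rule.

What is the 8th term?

The terms cycle through 2 interleaved subsequences.
Track A: 10, 30, 90 (a geometric progression (common ratio 3)).
Track B: -18, -28, -38 (subtracting 10 each time).
Position 8 falls in track B as its term 4, giving -48.

-48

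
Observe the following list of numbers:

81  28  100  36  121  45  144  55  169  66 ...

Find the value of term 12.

78

Split by position mod 2 into 2 tracks.
Track A: 81, 100, 121, 144, 169 (consecutive squares n² from n = 9).
Track B: 28, 36, 45, 55, 66 (the triangular numbers T_7, T_8, …).
Position 12 falls in track B as its term 6, giving 78.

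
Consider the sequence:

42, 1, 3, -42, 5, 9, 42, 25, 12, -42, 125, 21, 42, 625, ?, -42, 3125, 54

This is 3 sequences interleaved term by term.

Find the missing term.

33

The terms cycle through 3 interleaved subsequences.
Track A is 42, -42, 42, -42, 42, -42, which is alternating ±42.
Track B is 1, 5, 25, 125, 625, 3125, which is geometric, ×5 each step.
Track C is 3, 9, 12, 21, ?, 54, which is each term equals the sum of the previous two.
The gap is track C's term 5; the rule gives 33.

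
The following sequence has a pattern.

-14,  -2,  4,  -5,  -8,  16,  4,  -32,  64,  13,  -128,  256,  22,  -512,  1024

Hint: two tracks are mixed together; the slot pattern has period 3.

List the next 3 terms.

The slot pattern repeats as ABB (period 3), so there are 2 interleaved tracks.
Subsequence A = -14, -5, 4, 13, 22: arithmetic with common difference +9.
Subsequence B = -2, 4, -8, 16, -32, 64, -128, 256, -512, 1024: geometric with ratio -2.
Position 16 falls in subsequence A as its term 6, giving 31.
Term 17 comes from subsequence B (its 11th entry): -2048.
The 18th slot belongs to subsequence B; its 12th term is 4096.

31, -2048, 4096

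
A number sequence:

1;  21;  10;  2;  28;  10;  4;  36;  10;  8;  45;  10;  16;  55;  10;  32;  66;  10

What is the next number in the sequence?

Taking every 3rd term gives 3 separate tracks.
Stream A: 1, 2, 4, 8, 16, 32 (powers of 2).
Stream B: 21, 28, 36, 45, 55, 66 (the triangular numbers T_6, T_7, …).
Stream C: 10, 10, 10, 10, 10, 10 (the constant sequence 10).
The 19th slot belongs to stream A; its 7th term is 64.

64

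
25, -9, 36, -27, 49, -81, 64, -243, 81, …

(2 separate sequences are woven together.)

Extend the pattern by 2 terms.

-729, 100

Taking every 2nd term gives 2 separate tracks.
Stream A is 25, 36, 49, 64, 81, which is perfect squares starting at 5².
Stream B is -9, -27, -81, -243, which is geometric with ratio 3.
Position 10 falls in stream B as its term 5, giving -729.
The 11th slot belongs to stream A; its 6th term is 100.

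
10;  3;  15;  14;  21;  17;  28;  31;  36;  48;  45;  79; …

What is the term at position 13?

Odd-indexed and even-indexed terms follow separate rules.
Subsequence A is 10, 15, 21, 28, 36, 45, which is triangular numbers starting at T_4.
Subsequence B is 3, 14, 17, 31, 48, 79, which is Fibonacci-style (each term is the sum of the two before it).
Position 13 falls in subsequence A as its term 7, giving 55.

55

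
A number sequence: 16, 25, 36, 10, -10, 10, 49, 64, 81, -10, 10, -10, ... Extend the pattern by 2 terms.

The slot pattern repeats as AAABBB (period 6), so there are 2 interleaved tracks.
Track A = 16, 25, 36, 49, 64, 81: consecutive squares n² from n = 4.
Track B = 10, -10, 10, -10, 10, -10: alternating ±10.
Position 13 → track A, term 7 = 100.
Term 14 comes from track A (its 8th entry): 121.

100, 121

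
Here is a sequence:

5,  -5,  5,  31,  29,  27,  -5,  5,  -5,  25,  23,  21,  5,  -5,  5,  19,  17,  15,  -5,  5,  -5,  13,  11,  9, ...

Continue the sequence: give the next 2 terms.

Positions follow the repeating pattern AAABBB; grouping by letter gives 2 tracks.
Track A: 5, -5, 5, -5, 5, -5, 5, -5, 5, -5, 5, -5. Alternating ±5.
Track B: 31, 29, 27, 25, 23, 21, 19, 17, 15, 13, 11, 9. Arithmetic, step −2.
Position 25 → track A, term 13 = 5.
Position 26 → track A, term 14 = -5.

5, -5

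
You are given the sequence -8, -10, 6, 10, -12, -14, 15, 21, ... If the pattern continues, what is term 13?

Positions follow the repeating pattern AABB; grouping by letter gives 2 tracks.
Stream A = -8, -10, -12, -14: linear: a_n = -6 − 2·n.
Stream B = 6, 10, 15, 21: triangular numbers starting at T_3.
Term 13 comes from stream A (its 7th entry): -20.

-20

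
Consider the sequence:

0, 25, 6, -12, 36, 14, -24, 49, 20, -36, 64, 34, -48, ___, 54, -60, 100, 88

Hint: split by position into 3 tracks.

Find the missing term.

81

Split by position mod 3: positions 1, 4, 7, … form one track, and each other residue class forms its own.
Subsequence A: 0, -12, -24, -36, -48, -60. Subtracting 12 each time.
Subsequence B: 25, 36, 49, 64, ?, 100. The squares 5², 6², 7², ….
Subsequence C: 6, 14, 20, 34, 54, 88. Fibonacci-style (each term is the sum of the two before it).
So the missing entry in subsequence B is 81.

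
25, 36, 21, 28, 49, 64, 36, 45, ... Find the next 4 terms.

Reading positions in blocks of 4 reveals the pattern AABB — 2 tracks woven together.
Subsequence A: 25, 36, 49, 64 (perfect squares starting at 5²).
Subsequence B: 21, 28, 36, 45 (triangular numbers n(n+1)/2 for n = 6, 7, …).
Position 9 → subsequence A, term 5 = 81.
The 10th slot belongs to subsequence A; its 6th term is 100.
Position 11 falls in subsequence B as its term 5, giving 55.
The 12th slot belongs to subsequence B; its 6th term is 66.

81, 100, 55, 66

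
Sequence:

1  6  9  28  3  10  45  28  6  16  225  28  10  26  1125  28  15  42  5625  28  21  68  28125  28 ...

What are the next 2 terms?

28, 110

Taking every 4th term gives 4 separate tracks.
Subsequence A: 1, 3, 6, 10, 15, 21 (triangular numbers starting at T_1).
Subsequence B: 6, 10, 16, 26, 42, 68 (a Fibonacci-like recurrence a_n = a_{n-1} + a_{n-2}).
Subsequence C: 9, 45, 225, 1125, 5625, 28125 (geometric with ratio 5).
Subsequence D: 28, 28, 28, 28, 28, 28 (the constant sequence 28).
The 25th slot belongs to subsequence A; its 7th term is 28.
The 26th slot belongs to subsequence B; its 7th term is 110.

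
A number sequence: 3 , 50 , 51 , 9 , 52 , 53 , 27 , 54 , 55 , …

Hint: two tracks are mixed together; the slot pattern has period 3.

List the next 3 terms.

Positions follow the repeating pattern ABB; grouping by letter gives 2 tracks.
Track A = 3, 9, 27: powers 3^1, 3^2, 3^3, ….
Track B = 50, 51, 52, 53, 54, 55: adding 1 each time.
Position 10 falls in track A as its term 4, giving 81.
The 11th slot belongs to track B; its 7th term is 56.
Position 12 falls in track B as its term 8, giving 57.

81, 56, 57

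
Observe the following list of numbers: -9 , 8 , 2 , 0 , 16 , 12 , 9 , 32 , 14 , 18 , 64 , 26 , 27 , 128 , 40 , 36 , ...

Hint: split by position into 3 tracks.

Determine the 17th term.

256

The terms cycle through 3 interleaved subsequences.
Subsequence A is -9, 0, 9, 18, 27, 36, which is linear: a_n = -18 + 9·n.
Subsequence B is 8, 16, 32, 64, 128, which is powers of 2.
Subsequence C is 2, 12, 14, 26, 40, which is a Fibonacci-like recurrence a_n = a_{n-1} + a_{n-2}.
Position 17 falls in subsequence B as its term 6, giving 256.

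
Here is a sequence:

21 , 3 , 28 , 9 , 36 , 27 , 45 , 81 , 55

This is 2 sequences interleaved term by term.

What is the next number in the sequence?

243

Odd-indexed and even-indexed terms follow separate rules.
Track A: 21, 28, 36, 45, 55 (the triangular numbers T_6, T_7, …).
Track B: 3, 9, 27, 81 (powers of 3).
The 10th slot belongs to track B; its 5th term is 243.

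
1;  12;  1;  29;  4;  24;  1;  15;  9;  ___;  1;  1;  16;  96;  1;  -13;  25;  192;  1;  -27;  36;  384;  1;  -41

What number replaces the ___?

The terms cycle through 4 interleaved subsequences.
Track A is 1, 4, 9, 16, 25, 36, which is the squares 1², 2², 3², ….
Track B is 12, 24, ?, 96, 192, 384, which is a geometric progression (common ratio 2).
Track C is 1, 1, 1, 1, 1, 1, which is constant 1.
Track D is 29, 15, 1, -13, -27, -41, which is arithmetic with common difference −14.
The gap is track B's term 3; the rule gives 48.

48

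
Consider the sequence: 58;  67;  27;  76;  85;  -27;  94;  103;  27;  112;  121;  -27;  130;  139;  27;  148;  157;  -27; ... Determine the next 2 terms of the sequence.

166, 175

Reading positions in blocks of 3 reveals the pattern AAB — 2 tracks woven together.
Track A: 58, 67, 76, 85, 94, 103, 112, 121, 130, 139, 148, 157. Linear: a_n = 49 + 9·n.
Track B: 27, -27, 27, -27, 27, -27. Alternating ±27.
Position 19 falls in track A as its term 13, giving 166.
Position 20 falls in track A as its term 14, giving 175.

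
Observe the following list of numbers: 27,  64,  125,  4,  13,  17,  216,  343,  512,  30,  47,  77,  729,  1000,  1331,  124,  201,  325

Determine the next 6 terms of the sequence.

Positions follow the repeating pattern AAABBB; grouping by letter gives 2 tracks.
Track A: 27, 64, 125, 216, 343, 512, 729, 1000, 1331 — the cubes 3³, 4³, 5³, ….
Track B: 4, 13, 17, 30, 47, 77, 124, 201, 325 — Fibonacci-style (each term is the sum of the two before it).
Term 19 comes from track A (its 10th entry): 1728.
Term 20 comes from track A (its 11th entry): 2197.
Position 21 → track A, term 12 = 2744.
Term 22 comes from track B (its 10th entry): 526.
Term 23 comes from track B (its 11th entry): 851.
Term 24 comes from track B (its 12th entry): 1377.

1728, 2197, 2744, 526, 851, 1377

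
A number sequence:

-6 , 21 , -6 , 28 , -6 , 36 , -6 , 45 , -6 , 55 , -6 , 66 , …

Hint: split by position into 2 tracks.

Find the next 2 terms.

The terms cycle through 2 interleaved subsequences.
Track A = -6, -6, -6, -6, -6, -6: constant -6.
Track B = 21, 28, 36, 45, 55, 66: triangular numbers n(n+1)/2 for n = 6, 7, ….
Position 13 → track A, term 7 = -6.
Position 14 falls in track B as its term 7, giving 78.

-6, 78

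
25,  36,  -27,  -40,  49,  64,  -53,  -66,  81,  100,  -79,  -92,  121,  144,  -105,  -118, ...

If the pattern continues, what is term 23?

-157

Positions follow the repeating pattern AABB; grouping by letter gives 2 tracks.
Stream A is 25, 36, 49, 64, 81, 100, 121, 144, which is the squares 5², 6², 7², ….
Stream B is -27, -40, -53, -66, -79, -92, -105, -118, which is subtracting 13 each time.
Position 23 falls in stream B as its term 11, giving -157.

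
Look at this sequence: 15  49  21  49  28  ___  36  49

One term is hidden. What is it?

49

The terms cycle through 2 interleaved subsequences.
Track A = 15, 21, 28, 36: triangular numbers n(n+1)/2 for n = 5, 6, ….
Track B = 49, 49, ?, 49: always 49.
Track B's pattern makes the blank 49.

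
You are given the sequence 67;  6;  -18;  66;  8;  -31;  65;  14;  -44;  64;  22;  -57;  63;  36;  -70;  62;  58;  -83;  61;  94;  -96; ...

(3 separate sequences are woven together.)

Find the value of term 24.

-109

The terms cycle through 3 interleaved subsequences.
Track A = 67, 66, 65, 64, 63, 62, 61: linear: a_n = 68 − n.
Track B = 6, 8, 14, 22, 36, 58, 94: Fibonacci-style (each term is the sum of the two before it).
Track C = -18, -31, -44, -57, -70, -83, -96: subtracting 13 each time.
The 24th slot belongs to track C; its 8th term is -109.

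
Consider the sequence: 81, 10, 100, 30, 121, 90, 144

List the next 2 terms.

Split by position mod 2 into 2 tracks.
Stream A: 81, 100, 121, 144 — perfect squares starting at 9².
Stream B: 10, 30, 90 — a geometric progression (common ratio 3).
The 8th slot belongs to stream B; its 4th term is 270.
Position 9 falls in stream A as its term 5, giving 169.

270, 169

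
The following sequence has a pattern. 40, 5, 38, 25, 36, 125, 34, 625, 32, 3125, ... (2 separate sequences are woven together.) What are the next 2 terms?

The terms cycle through 2 interleaved subsequences.
Track A is 40, 38, 36, 34, 32, which is subtracting 2 each time.
Track B is 5, 25, 125, 625, 3125, which is successive powers of 5.
Position 11 falls in track A as its term 6, giving 30.
Position 12 falls in track B as its term 6, giving 15625.

30, 15625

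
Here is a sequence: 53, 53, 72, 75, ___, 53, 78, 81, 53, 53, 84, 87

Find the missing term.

Positions follow the repeating pattern AABB; grouping by letter gives 2 tracks.
Subsequence A = 53, 53, ?, 53, 53, 53: the constant sequence 53.
Subsequence B = 72, 75, 78, 81, 84, 87: arithmetic with common difference +3.
Filling subsequence A at index 3 by its rule yields 53.

53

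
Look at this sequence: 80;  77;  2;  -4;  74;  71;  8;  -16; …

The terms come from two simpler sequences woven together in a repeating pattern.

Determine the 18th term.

53

The slot pattern repeats as AABB (period 4), so there are 2 interleaved tracks.
Track A is 80, 77, 74, 71, which is arithmetic, step −3.
Track B is 2, -4, 8, -16, which is multiplying by -2 each time.
Position 18 → track A, term 10 = 53.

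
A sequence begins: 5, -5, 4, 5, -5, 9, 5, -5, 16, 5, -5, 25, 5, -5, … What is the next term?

36

Reading positions in blocks of 3 reveals the pattern AAB — 2 tracks woven together.
Subsequence A: 5, -5, 5, -5, 5, -5, 5, -5, 5, -5 (alternating ±5).
Subsequence B: 4, 9, 16, 25 (perfect squares starting at 2²).
The 15th slot belongs to subsequence B; its 5th term is 36.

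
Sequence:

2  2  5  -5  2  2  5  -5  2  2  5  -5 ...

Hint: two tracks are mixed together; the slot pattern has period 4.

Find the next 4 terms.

Positions follow the repeating pattern AABB; grouping by letter gives 2 tracks.
Track A is 2, 2, 2, 2, 2, 2, which is constant 2.
Track B is 5, -5, 5, -5, 5, -5, which is the oscillation 5·(−1)^(n+1).
Term 13 comes from track A (its 7th entry): 2.
Position 14 → track A, term 8 = 2.
The 15th slot belongs to track B; its 7th term is 5.
The 16th slot belongs to track B; its 8th term is -5.

2, 2, 5, -5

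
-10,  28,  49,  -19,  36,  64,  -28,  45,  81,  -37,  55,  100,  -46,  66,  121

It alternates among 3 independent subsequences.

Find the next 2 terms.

Split by position mod 3: positions 1, 4, 7, … form one track, and each other residue class forms its own.
Subsequence A: -10, -19, -28, -37, -46. Linear: a_n = -1 − 9·n.
Subsequence B: 28, 36, 45, 55, 66. Triangular numbers starting at T_7.
Subsequence C: 49, 64, 81, 100, 121. The squares 7², 8², 9², ….
The 16th slot belongs to subsequence A; its 6th term is -55.
Position 17 → subsequence B, term 6 = 78.

-55, 78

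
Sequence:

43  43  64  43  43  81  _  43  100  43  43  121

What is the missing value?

43

Reading positions in blocks of 3 reveals the pattern AAB — 2 tracks woven together.
Stream A = 43, 43, 43, 43, ?, 43, 43, 43: constant 43.
Stream B = 64, 81, 100, 121: perfect squares starting at 8².
Filling stream A at index 5 by its rule yields 43.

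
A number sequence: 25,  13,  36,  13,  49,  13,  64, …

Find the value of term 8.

Positions 1, 3, 5, … form one subsequence and positions 2, 4, 6, … form another.
Track A = 25, 36, 49, 64: perfect squares starting at 5².
Track B = 13, 13, 13: the constant sequence 13.
Position 8 → track B, term 4 = 13.

13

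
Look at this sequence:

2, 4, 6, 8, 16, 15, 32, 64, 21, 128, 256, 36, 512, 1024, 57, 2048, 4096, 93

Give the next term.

Positions follow the repeating pattern AAB; grouping by letter gives 2 tracks.
Track A = 2, 4, 8, 16, 32, 64, 128, 256, 512, 1024, 2048, 4096: successive powers of 2.
Track B = 6, 15, 21, 36, 57, 93: Fibonacci-style (each term is the sum of the two before it).
Term 19 comes from track A (its 13th entry): 8192.

8192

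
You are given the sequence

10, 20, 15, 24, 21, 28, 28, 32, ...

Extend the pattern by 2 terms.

36, 36

Positions 1, 3, 5, … form one subsequence and positions 2, 4, 6, … form another.
Track A: 10, 15, 21, 28 — the triangular numbers T_4, T_5, ….
Track B: 20, 24, 28, 32 — linear: a_n = 16 + 4·n.
The 9th slot belongs to track A; its 5th term is 36.
Position 10 → track B, term 5 = 36.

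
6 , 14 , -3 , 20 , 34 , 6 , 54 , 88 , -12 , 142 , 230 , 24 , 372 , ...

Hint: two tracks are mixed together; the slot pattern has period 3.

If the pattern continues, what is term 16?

Positions follow the repeating pattern AAB; grouping by letter gives 2 tracks.
Subsequence A = 6, 14, 20, 34, 54, 88, 142, 230, 372: a Fibonacci-like recurrence a_n = a_{n-1} + a_{n-2}.
Subsequence B = -3, 6, -12, 24: multiplying by -2 each time.
Position 16 falls in subsequence A as its term 11, giving 974.

974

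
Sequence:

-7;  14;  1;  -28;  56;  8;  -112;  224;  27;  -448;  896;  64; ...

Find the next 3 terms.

The slot pattern repeats as AAB (period 3), so there are 2 interleaved tracks.
Track A is -7, 14, -28, 56, -112, 224, -448, 896, which is multiplying by -2 each time.
Track B is 1, 8, 27, 64, which is consecutive cubes n³ from n = 1.
Position 13 falls in track A as its term 9, giving -1792.
The 14th slot belongs to track A; its 10th term is 3584.
The 15th slot belongs to track B; its 5th term is 125.

-1792, 3584, 125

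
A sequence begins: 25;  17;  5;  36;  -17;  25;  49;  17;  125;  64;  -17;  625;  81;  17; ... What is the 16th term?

100

Taking every 3rd term gives 3 separate tracks.
Subsequence A: 25, 36, 49, 64, 81. The squares 5², 6², 7², ….
Subsequence B: 17, -17, 17, -17, 17. Alternating ±17.
Subsequence C: 5, 25, 125, 625. Successive powers of 5.
The 16th slot belongs to subsequence A; its 6th term is 100.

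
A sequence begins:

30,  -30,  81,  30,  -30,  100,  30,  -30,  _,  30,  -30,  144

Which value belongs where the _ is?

Reading positions in blocks of 3 reveals the pattern AAB — 2 tracks woven together.
Subsequence A: 30, -30, 30, -30, 30, -30, 30, -30 — the oscillation 30·(−1)^(n+1).
Subsequence B: 81, 100, ?, 144 — consecutive squares n² from n = 9.
Subsequence B's pattern makes the blank 121.

121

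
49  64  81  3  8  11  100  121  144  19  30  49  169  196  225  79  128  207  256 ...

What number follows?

The slot pattern repeats as AAABBB (period 6), so there are 2 interleaved tracks.
Track A = 49, 64, 81, 100, 121, 144, 169, 196, 225, 256: the squares 7², 8², 9², ….
Track B = 3, 8, 11, 19, 30, 49, 79, 128, 207: a Fibonacci-like recurrence a_n = a_{n-1} + a_{n-2}.
Position 20 falls in track A as its term 11, giving 289.

289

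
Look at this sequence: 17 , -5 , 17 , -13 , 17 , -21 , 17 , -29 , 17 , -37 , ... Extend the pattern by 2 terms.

Positions 1, 3, 5, … form one subsequence and positions 2, 4, 6, … form another.
Track A = 17, 17, 17, 17, 17: the constant sequence 17.
Track B = -5, -13, -21, -29, -37: subtracting 8 each time.
The 11th slot belongs to track A; its 6th term is 17.
The 12th slot belongs to track B; its 6th term is -45.

17, -45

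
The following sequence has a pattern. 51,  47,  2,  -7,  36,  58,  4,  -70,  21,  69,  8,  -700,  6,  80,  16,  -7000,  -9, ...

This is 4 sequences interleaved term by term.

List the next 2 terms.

91, 32

Split by position mod 4: positions 1, 5, 9, … form one track, and each other residue class forms its own.
Track A is 51, 36, 21, 6, -9, which is linear: a_n = 66 − 15·n.
Track B is 47, 58, 69, 80, which is adding 11 each time.
Track C is 2, 4, 8, 16, which is powers of 2.
Track D is -7, -70, -700, -7000, which is geometric with ratio 10.
Position 18 → track B, term 5 = 91.
Position 19 falls in track C as its term 5, giving 32.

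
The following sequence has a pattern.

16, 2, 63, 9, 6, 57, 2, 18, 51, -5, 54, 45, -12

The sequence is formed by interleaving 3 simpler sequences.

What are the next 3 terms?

162, 39, -19

Taking every 3rd term gives 3 separate tracks.
Subsequence A: 16, 9, 2, -5, -12 (linear: a_n = 23 − 7·n).
Subsequence B: 2, 6, 18, 54 (geometric, ×3 each step).
Subsequence C: 63, 57, 51, 45 (linear: a_n = 69 − 6·n).
The 14th slot belongs to subsequence B; its 5th term is 162.
Position 15 falls in subsequence C as its term 5, giving 39.
Position 16 falls in subsequence A as its term 6, giving -19.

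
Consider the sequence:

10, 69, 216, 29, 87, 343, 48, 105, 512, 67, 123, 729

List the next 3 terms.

86, 141, 1000

Taking every 3rd term gives 3 separate tracks.
Stream A: 10, 29, 48, 67. Arithmetic with common difference +19.
Stream B: 69, 87, 105, 123. Adding 18 each time.
Stream C: 216, 343, 512, 729. Perfect cubes starting at 6³.
The 13th slot belongs to stream A; its 5th term is 86.
Position 14 falls in stream B as its term 5, giving 141.
Term 15 comes from stream C (its 5th entry): 1000.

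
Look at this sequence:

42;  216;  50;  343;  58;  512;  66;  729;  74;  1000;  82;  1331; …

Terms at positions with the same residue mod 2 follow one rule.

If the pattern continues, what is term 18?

2744

Odd-indexed and even-indexed terms follow separate rules.
Stream A: 42, 50, 58, 66, 74, 82 — adding 8 each time.
Stream B: 216, 343, 512, 729, 1000, 1331 — the cubes 6³, 7³, 8³, ….
Term 18 comes from stream B (its 9th entry): 2744.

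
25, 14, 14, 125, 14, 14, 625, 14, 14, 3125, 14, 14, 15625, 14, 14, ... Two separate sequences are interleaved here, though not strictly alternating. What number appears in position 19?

390625

The slot pattern repeats as ABB (period 3), so there are 2 interleaved tracks.
Stream A = 25, 125, 625, 3125, 15625: powers 5^2, 5^3, 5^4, ….
Stream B = 14, 14, 14, 14, 14, 14, 14, 14, 14, 14: always 14.
Position 19 falls in stream A as its term 7, giving 390625.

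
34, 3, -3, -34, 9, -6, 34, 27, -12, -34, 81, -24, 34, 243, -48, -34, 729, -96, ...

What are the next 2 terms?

The terms cycle through 3 interleaved subsequences.
Subsequence A: 34, -34, 34, -34, 34, -34. Oscillating between 34 and -34.
Subsequence B: 3, 9, 27, 81, 243, 729. Powers of 3.
Subsequence C: -3, -6, -12, -24, -48, -96. A geometric progression (common ratio 2).
The 19th slot belongs to subsequence A; its 7th term is 34.
The 20th slot belongs to subsequence B; its 7th term is 2187.

34, 2187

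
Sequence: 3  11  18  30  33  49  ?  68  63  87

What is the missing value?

48

The terms cycle through 2 interleaved subsequences.
Subsequence A: 3, 18, 33, ?, 63. Adding 15 each time.
Subsequence B: 11, 30, 49, 68, 87. Arithmetic, step +19.
So the missing entry in subsequence A is 48.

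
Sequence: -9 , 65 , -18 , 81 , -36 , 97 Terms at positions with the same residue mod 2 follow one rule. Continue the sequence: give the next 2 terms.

Split by position mod 2 into 2 tracks.
Track A is -9, -18, -36, which is geometric with ratio 2.
Track B is 65, 81, 97, which is arithmetic with common difference +16.
The 7th slot belongs to track A; its 4th term is -72.
The 8th slot belongs to track B; its 4th term is 113.

-72, 113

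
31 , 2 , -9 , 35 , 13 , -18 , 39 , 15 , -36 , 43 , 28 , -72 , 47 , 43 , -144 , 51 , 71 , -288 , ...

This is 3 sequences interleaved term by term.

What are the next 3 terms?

55, 114, -576

The terms cycle through 3 interleaved subsequences.
Subsequence A is 31, 35, 39, 43, 47, 51, which is adding 4 each time.
Subsequence B is 2, 13, 15, 28, 43, 71, which is Fibonacci-style (each term is the sum of the two before it).
Subsequence C is -9, -18, -36, -72, -144, -288, which is multiplying by 2 each time.
The 19th slot belongs to subsequence A; its 7th term is 55.
Position 20 → subsequence B, term 7 = 114.
Position 21 falls in subsequence C as its term 7, giving -576.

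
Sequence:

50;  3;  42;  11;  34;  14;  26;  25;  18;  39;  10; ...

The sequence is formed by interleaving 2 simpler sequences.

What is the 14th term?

103

Positions 1, 3, 5, … form one subsequence and positions 2, 4, 6, … form another.
Track A: 50, 42, 34, 26, 18, 10. Arithmetic with common difference −8.
Track B: 3, 11, 14, 25, 39. Each term equals the sum of the previous two.
Position 14 falls in track B as its term 7, giving 103.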